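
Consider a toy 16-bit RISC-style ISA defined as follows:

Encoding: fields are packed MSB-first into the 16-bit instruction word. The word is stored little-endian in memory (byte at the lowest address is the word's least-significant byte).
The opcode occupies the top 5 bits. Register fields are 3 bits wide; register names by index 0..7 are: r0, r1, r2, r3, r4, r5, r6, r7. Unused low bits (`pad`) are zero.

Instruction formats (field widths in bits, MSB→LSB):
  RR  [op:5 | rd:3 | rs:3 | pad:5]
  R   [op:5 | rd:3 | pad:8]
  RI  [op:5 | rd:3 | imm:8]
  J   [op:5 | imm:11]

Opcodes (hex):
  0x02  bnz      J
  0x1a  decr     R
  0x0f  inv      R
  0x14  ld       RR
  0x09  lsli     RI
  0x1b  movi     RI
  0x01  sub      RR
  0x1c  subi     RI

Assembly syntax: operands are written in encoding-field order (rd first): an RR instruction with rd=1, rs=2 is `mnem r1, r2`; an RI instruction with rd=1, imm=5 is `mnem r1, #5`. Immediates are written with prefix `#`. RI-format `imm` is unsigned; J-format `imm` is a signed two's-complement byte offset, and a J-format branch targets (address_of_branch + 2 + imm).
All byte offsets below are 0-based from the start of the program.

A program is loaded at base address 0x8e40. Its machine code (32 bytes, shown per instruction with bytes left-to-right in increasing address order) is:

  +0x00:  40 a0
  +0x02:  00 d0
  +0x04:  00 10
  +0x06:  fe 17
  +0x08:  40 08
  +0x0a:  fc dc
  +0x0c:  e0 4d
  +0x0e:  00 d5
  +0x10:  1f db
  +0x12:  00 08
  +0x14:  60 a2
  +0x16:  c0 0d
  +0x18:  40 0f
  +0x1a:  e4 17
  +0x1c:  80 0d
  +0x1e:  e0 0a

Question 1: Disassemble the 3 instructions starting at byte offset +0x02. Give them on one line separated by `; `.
decr r0; bnz #0; bnz #-2

@+02  little-endian(00 d0) = 0xd000
  top 5b → 0x1a → decr [R]
  rd: (w>>8)&0x7=0x0 → r0
@+04  little-endian(00 10) = 0x1000
  top 5b → 0x2 → bnz [J]
  imm: (w>>0)&0x7ff=0x0 → #0
@+06  little-endian(fe 17) = 0x17fe
  top 5b → 0x2 → bnz [J]
  imm: (w>>0)&0x7ff=0x7fe (s11→-2) → #-2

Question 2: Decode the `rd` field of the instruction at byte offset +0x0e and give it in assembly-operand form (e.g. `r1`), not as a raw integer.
r5

off 0x0e: read 00 d5 as little → 0xd500
  opcode bits[15:11]=0x1a: decr/R
  rd: (w>>8)&0x7=0x5 → r5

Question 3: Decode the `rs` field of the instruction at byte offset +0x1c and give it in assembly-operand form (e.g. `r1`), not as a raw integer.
off 0x1c: read 80 0d as little → 0x0d80
  op=0x0d80>>11=0x1 ⇒ sub (RR)
  rd@[10:8]=0x5 ⇒ r5
  rs@[7:5]=0x4 ⇒ r4

r4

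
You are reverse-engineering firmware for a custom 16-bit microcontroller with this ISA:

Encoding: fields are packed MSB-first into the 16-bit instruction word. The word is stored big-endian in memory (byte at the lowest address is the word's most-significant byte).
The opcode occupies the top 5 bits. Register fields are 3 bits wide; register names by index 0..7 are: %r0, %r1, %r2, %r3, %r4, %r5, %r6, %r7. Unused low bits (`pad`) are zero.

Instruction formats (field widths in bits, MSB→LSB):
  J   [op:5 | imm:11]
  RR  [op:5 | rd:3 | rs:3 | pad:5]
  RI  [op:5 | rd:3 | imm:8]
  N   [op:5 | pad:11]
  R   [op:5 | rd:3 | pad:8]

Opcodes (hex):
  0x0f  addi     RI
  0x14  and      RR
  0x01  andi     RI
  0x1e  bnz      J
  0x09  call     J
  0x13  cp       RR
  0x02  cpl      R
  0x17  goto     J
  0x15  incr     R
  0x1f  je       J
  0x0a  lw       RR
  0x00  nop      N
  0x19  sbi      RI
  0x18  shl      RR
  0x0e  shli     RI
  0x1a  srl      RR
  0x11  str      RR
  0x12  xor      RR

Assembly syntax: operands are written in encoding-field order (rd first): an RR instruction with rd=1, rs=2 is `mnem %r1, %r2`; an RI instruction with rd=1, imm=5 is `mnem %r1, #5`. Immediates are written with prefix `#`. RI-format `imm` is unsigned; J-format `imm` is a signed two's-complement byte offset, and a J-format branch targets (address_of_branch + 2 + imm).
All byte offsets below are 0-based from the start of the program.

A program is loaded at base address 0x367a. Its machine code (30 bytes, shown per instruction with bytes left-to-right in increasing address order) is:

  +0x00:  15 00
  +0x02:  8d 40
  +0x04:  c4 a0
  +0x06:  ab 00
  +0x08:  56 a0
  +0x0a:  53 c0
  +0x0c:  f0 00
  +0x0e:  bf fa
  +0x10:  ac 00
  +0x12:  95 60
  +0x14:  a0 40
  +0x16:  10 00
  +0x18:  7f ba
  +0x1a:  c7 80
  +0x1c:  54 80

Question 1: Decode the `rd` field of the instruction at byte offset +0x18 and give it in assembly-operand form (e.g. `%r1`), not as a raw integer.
off 0x18: read 7f ba as big → 0x7fba
  op=0x7fba>>11=0xf ⇒ addi (RI)
  rd@[10:8]=0x7 ⇒ %r7
  imm@[7:0]=0xba ⇒ #186

%r7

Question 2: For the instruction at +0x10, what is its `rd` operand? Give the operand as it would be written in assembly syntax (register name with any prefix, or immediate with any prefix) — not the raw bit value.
@+10  big-endian(ac 00) = 0xac00
  opcode bits[15:11]=0x15: incr/R
  [10:8] rd=4 = %r4

%r4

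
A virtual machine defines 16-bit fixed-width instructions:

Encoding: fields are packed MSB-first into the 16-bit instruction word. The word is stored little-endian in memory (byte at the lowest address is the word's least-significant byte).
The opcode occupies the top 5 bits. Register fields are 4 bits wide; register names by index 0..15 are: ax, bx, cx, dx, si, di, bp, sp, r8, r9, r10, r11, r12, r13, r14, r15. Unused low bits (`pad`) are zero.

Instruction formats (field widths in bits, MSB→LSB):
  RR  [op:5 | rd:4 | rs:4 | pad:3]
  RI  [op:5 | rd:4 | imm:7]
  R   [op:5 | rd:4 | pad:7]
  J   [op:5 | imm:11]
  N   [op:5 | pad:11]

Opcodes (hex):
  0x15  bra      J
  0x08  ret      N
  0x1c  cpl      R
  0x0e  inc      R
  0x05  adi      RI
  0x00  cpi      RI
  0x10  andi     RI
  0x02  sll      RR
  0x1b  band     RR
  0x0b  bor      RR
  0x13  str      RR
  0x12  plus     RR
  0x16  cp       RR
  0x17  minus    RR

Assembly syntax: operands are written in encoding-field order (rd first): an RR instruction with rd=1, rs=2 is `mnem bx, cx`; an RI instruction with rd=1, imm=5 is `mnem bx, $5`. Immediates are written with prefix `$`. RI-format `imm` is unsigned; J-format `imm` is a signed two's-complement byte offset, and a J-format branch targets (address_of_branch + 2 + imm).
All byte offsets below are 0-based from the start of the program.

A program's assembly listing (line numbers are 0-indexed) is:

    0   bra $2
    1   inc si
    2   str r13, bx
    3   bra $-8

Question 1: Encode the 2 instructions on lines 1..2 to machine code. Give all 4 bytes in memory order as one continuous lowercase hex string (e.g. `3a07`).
0072889e

1. inc fields op=0xe:5|rd=4:4|pad=0:7 → word 7200h → 00 72
2. str fields op=0x13:5|rd=13:4|rs=1:4|pad=0:3 → word 9e88h → 88 9e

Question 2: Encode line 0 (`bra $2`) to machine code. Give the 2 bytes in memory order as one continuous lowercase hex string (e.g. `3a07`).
02a8

L0: bra op=0x15:5|imm=2:11 ⇒ 0xa802 ⇒ little 02 a8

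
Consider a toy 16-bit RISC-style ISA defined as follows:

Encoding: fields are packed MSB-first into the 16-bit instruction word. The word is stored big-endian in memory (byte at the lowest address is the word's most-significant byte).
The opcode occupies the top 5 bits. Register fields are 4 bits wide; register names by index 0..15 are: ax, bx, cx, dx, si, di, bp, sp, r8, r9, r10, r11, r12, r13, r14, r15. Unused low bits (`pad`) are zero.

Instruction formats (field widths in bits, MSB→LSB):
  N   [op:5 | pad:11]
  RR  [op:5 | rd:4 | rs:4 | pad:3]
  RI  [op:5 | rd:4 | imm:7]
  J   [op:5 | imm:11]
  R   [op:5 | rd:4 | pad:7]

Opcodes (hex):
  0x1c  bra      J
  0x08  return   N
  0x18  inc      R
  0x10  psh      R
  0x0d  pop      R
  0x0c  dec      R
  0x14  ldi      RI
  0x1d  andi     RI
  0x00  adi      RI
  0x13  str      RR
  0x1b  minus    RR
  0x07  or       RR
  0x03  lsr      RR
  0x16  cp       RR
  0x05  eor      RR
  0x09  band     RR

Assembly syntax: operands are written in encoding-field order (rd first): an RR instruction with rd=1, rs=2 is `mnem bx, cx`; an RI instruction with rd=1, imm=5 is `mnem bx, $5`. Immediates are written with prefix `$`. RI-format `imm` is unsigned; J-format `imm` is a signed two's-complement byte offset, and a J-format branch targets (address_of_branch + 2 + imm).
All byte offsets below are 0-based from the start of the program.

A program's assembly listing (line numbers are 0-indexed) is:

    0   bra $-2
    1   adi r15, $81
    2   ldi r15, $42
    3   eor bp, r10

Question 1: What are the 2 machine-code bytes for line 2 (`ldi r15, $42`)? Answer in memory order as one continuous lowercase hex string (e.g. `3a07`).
a7aa

line 2 (ldi): pack op=0x14:5|rd=15:4|imm=42:7 = 0xa7aa; big→ a7 aa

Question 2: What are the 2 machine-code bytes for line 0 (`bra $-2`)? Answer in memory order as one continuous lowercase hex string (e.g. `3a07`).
0. bra fields op=0x1c:5|imm=-2:11 → word e7feh → e7 fe

e7fe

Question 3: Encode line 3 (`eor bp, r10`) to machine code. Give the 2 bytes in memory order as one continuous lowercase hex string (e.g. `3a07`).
3. eor fields op=0x5:5|rd=6:4|rs=10:4|pad=0:3 → word 2b50h → 2b 50

2b50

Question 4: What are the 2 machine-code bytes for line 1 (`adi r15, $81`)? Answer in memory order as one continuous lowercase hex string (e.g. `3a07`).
L1: adi op=0x0:5|rd=15:4|imm=81:7 ⇒ 0x07d1 ⇒ big 07 d1

07d1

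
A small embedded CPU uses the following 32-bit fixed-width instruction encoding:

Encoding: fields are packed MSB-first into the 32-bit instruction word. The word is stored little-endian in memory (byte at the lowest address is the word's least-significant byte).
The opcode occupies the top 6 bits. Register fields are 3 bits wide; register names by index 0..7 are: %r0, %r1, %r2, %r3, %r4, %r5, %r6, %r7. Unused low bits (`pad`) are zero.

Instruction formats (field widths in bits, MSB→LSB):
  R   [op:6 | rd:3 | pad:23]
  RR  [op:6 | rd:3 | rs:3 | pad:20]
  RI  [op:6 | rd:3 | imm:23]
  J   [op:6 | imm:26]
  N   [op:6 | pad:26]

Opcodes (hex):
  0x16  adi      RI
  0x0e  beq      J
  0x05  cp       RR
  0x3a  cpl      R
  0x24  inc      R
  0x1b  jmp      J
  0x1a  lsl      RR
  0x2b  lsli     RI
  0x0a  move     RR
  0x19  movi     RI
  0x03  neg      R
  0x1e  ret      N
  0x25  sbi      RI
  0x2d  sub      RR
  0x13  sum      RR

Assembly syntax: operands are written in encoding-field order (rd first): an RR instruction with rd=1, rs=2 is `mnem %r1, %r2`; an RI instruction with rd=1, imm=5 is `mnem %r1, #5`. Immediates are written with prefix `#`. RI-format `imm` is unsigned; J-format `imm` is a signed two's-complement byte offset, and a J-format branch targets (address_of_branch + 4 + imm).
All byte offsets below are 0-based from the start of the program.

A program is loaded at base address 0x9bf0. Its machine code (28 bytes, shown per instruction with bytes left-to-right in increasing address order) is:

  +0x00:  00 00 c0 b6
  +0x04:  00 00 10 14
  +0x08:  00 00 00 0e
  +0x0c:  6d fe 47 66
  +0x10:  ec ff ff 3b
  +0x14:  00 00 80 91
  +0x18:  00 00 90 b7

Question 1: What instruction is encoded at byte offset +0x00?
sub %r5, %r4

[00] 00 00 c0 b6 → 0xb6c00000
  op=0xb6c00000>>26=0x2d ⇒ sub (RR)
  rd: (w>>23)&0x7=0x5 → %r5
  rs: (w>>20)&0x7=0x4 → %r4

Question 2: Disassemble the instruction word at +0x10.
beq #-20

@+10  little-endian(ec ff ff 3b) = 0x3bffffec
  op=0x3bffffec>>26=0xe ⇒ beq (J)
  imm: (w>>0)&0x3ffffff=0x3ffffec (s26→-20) → #-20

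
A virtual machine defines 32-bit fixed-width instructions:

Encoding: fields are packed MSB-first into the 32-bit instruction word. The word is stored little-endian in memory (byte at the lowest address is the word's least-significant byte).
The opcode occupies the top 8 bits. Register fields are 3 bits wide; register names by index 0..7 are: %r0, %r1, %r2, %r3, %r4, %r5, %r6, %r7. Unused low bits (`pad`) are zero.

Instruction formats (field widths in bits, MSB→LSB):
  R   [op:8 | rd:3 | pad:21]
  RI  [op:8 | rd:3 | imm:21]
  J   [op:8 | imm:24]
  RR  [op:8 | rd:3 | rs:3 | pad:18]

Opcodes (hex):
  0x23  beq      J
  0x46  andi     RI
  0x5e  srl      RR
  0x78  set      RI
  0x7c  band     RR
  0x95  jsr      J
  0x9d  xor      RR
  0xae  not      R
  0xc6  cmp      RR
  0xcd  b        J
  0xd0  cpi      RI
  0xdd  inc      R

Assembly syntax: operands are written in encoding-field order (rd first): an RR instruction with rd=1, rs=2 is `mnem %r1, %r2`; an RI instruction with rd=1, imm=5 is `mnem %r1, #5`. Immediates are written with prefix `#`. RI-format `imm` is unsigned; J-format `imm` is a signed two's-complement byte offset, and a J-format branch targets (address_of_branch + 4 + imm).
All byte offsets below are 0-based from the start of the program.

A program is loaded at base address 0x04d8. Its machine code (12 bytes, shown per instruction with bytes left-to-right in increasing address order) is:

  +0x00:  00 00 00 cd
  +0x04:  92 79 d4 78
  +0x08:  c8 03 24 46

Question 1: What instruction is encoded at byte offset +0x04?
set %r6, #1341842

+0x04: 92 79 d4 78 ⇒ word 0x78d47992 (little)
  opcode bits[31:24]=0x78: set/RI
  rd@[23:21]=0x6 ⇒ %r6
  imm@[20:0]=0x147992 ⇒ #1341842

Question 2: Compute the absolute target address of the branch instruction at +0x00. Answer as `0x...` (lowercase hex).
[00] 00 00 00 cd → 0xcd000000
  top 8b → 0xcd → b [J]
  [23:0] imm=0 = #0
  target = base 0x04d8 + off 0x00 + 4 + imm 0 = 0x04dc

0x04dc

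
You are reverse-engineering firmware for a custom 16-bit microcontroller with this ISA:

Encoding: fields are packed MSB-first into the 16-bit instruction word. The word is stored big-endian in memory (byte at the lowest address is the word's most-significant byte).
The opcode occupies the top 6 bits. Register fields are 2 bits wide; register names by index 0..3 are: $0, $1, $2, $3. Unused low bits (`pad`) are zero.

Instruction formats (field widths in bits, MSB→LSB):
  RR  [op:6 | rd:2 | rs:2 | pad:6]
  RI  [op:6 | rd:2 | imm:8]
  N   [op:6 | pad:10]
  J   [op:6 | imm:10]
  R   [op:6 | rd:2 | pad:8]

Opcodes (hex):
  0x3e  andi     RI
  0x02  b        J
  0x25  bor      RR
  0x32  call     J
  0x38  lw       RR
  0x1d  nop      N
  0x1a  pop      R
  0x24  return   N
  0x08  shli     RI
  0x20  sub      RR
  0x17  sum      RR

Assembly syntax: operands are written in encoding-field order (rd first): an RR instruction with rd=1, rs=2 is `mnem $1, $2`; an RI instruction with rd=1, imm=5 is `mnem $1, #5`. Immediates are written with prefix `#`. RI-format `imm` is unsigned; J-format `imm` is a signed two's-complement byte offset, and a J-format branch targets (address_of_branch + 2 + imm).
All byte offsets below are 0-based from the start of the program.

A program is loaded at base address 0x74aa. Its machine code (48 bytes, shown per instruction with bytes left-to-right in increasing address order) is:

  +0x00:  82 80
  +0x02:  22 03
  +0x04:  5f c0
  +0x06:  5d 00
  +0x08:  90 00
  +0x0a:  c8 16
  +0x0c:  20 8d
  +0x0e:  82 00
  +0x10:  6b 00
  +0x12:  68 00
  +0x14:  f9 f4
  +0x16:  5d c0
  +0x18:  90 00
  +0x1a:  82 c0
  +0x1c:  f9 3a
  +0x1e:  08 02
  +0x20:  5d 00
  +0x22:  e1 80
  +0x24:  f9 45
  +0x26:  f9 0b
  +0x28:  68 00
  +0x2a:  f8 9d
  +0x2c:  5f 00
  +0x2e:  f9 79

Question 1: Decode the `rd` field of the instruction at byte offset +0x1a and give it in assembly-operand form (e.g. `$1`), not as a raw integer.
off 0x1a: read 82 c0 as big → 0x82c0
  op=0x82c0>>10=0x20 ⇒ sub (RR)
  rd@[9:8]=0x2 ⇒ $2
  rs@[7:6]=0x3 ⇒ $3

$2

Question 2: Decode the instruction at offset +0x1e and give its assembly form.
b #2

@+1e  big-endian(08 02) = 0x0802
  op=0x0802>>10=0x2 ⇒ b (J)
  imm: (w>>0)&0x3ff=0x2 → #2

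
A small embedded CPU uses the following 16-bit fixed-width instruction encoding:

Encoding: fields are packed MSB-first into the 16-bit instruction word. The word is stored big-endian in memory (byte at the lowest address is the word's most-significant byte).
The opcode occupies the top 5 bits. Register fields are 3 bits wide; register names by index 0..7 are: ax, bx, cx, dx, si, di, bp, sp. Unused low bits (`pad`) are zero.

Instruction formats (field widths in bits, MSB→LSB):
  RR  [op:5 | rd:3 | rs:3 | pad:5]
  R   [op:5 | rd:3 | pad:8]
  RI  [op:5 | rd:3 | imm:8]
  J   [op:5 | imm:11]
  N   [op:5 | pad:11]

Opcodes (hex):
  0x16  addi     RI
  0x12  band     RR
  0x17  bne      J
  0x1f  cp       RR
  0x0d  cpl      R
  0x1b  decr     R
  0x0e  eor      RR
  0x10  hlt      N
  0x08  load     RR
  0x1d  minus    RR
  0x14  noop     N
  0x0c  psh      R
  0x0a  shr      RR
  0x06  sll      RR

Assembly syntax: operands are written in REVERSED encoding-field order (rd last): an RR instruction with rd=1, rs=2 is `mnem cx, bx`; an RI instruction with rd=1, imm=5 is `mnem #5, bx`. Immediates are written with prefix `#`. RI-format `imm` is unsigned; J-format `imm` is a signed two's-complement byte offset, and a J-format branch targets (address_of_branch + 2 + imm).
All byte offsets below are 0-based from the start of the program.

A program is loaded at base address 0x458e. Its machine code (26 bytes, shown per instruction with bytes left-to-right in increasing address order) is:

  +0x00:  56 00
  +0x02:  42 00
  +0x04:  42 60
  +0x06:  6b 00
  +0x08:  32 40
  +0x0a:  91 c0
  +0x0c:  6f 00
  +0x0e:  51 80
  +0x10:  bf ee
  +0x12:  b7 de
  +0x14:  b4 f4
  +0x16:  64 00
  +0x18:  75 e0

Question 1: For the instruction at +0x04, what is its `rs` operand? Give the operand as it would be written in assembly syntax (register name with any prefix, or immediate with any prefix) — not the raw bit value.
@+04  big-endian(42 60) = 0x4260
  top 5b → 0x8 → load [RR]
  rd@[10:8]=0x2 ⇒ cx
  rs@[7:5]=0x3 ⇒ dx

dx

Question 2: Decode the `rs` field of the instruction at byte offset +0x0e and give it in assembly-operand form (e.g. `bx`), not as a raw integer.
si

[0e] 51 80 → 0x5180
  top 5b → 0xa → shr [RR]
  rd: (w>>8)&0x7=0x1 → bx
  rs: (w>>5)&0x7=0x4 → si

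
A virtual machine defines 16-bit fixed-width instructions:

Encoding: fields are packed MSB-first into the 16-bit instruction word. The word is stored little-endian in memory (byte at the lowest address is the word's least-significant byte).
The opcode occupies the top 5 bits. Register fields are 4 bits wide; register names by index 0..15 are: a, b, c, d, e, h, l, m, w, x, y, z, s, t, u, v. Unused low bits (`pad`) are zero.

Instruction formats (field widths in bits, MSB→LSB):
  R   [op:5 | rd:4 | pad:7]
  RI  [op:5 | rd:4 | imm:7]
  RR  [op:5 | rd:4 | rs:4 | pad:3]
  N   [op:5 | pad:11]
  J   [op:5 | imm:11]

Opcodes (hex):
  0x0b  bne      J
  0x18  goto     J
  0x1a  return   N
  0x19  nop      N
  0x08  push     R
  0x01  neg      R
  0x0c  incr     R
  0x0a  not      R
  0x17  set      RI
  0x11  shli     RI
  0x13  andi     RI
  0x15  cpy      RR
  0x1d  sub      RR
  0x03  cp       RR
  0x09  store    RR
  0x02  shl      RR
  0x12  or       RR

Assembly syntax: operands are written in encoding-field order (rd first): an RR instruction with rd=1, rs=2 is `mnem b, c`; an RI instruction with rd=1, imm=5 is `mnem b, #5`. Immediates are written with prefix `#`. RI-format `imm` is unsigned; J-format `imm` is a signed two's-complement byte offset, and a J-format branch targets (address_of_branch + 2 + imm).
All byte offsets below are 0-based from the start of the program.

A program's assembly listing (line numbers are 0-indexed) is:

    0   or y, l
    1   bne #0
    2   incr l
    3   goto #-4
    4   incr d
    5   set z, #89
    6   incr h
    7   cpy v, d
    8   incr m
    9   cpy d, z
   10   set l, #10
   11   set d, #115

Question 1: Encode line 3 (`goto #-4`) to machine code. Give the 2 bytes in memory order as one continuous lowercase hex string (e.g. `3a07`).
fcc7

3. goto fields op=0x18:5|imm=-4:11 → word c7fch → fc c7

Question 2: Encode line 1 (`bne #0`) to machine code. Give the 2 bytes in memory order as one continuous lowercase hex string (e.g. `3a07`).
1. bne fields op=0xb:5|imm=0:11 → word 5800h → 00 58

0058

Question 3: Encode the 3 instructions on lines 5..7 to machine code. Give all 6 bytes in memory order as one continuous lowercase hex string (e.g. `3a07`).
5. set fields op=0x17:5|rd=11:4|imm=89:7 → word bdd9h → d9 bd
6. incr fields op=0xc:5|rd=5:4|pad=0:7 → word 6280h → 80 62
7. cpy fields op=0x15:5|rd=15:4|rs=3:4|pad=0:3 → word af98h → 98 af

d9bd806298af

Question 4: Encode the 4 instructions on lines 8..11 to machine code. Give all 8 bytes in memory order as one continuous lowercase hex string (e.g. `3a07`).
L8: incr op=0xc:5|rd=7:4|pad=0:7 ⇒ 0x6380 ⇒ little 80 63
L9: cpy op=0x15:5|rd=3:4|rs=11:4|pad=0:3 ⇒ 0xa9d8 ⇒ little d8 a9
L10: set op=0x17:5|rd=6:4|imm=10:7 ⇒ 0xbb0a ⇒ little 0a bb
L11: set op=0x17:5|rd=3:4|imm=115:7 ⇒ 0xb9f3 ⇒ little f3 b9

8063d8a90abbf3b9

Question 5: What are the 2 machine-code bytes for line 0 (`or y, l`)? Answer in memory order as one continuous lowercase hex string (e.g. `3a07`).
3095

0. or fields op=0x12:5|rd=10:4|rs=6:4|pad=0:3 → word 9530h → 30 95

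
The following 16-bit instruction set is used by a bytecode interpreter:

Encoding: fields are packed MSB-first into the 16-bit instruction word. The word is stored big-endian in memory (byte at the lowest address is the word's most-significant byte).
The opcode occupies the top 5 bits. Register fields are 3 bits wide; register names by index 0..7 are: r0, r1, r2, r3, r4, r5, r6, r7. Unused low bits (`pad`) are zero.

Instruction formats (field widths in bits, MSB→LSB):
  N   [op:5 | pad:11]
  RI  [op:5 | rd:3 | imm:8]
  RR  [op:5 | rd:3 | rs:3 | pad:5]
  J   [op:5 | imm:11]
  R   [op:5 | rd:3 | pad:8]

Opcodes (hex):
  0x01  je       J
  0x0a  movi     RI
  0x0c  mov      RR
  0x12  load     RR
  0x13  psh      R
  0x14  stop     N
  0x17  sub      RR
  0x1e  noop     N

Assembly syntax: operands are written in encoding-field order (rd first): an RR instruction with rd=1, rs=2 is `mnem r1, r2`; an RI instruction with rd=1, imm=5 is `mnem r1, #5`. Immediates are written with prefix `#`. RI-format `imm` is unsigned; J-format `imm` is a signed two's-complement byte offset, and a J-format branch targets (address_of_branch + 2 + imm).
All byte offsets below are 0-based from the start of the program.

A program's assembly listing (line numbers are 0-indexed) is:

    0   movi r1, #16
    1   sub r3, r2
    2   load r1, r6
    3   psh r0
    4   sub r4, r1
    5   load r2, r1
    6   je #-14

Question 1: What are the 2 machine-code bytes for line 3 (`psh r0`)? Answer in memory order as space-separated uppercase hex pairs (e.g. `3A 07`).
L3: psh op=0x13:5|rd=0:3|pad=0:8 ⇒ 0x9800 ⇒ big 98 00

98 00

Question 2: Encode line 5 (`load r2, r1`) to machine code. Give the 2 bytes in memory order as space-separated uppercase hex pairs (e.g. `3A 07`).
92 20

line 5 (load): pack op=0x12:5|rd=2:3|rs=1:3|pad=0:5 = 0x9220; big→ 92 20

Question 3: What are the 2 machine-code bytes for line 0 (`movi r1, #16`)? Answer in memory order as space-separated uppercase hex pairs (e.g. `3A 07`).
51 10

L0: movi op=0xa:5|rd=1:3|imm=16:8 ⇒ 0x5110 ⇒ big 51 10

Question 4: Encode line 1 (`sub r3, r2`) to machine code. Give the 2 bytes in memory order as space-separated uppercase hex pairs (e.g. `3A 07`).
BB 40

L1: sub op=0x17:5|rd=3:3|rs=2:3|pad=0:5 ⇒ 0xbb40 ⇒ big bb 40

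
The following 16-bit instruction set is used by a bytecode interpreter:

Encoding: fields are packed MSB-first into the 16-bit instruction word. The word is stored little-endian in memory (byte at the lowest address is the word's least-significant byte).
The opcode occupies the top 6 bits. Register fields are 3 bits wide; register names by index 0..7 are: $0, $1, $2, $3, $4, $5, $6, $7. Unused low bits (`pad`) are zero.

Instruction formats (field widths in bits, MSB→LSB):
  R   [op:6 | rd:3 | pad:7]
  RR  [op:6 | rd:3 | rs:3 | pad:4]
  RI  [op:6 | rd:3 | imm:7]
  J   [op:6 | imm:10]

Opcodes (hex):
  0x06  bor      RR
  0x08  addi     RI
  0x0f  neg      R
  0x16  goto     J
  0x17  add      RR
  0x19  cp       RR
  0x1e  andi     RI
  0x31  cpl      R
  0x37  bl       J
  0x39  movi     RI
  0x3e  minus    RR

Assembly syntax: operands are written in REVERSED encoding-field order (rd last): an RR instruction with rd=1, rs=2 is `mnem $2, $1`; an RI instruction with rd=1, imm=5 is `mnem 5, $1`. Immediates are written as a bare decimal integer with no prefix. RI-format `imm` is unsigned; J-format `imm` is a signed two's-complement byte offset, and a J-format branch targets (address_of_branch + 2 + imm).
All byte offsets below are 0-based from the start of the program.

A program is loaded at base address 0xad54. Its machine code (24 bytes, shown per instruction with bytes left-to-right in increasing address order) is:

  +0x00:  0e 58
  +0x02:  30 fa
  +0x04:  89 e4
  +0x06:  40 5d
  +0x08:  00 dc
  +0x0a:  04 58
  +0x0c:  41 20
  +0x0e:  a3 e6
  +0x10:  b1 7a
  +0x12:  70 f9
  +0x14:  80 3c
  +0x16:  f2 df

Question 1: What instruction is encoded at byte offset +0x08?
bl 0

off 0x08: read 00 dc as little → 0xdc00
  op=0xdc00>>10=0x37 ⇒ bl (J)
  imm: (w>>0)&0x3ff=0x0 → 0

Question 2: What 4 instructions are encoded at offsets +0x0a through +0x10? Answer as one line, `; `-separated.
off 0x0a: read 04 58 as little → 0x5804
  top 6b → 0x16 → goto [J]
  [9:0] imm=4 = 4
off 0x0c: read 41 20 as little → 0x2041
  top 6b → 0x8 → addi [RI]
  [9:7] rd=0 = $0
  [6:0] imm=65 = 65
off 0x0e: read a3 e6 as little → 0xe6a3
  top 6b → 0x39 → movi [RI]
  [9:7] rd=5 = $5
  [6:0] imm=35 = 35
off 0x10: read b1 7a as little → 0x7ab1
  top 6b → 0x1e → andi [RI]
  [9:7] rd=5 = $5
  [6:0] imm=49 = 49

goto 4; addi 65, $0; movi 35, $5; andi 49, $5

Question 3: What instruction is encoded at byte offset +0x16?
@+16  little-endian(f2 df) = 0xdff2
  opcode bits[15:10]=0x37: bl/J
  imm@[9:0]=0x3f2 (s10→-14) ⇒ -14

bl -14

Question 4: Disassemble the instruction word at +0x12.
minus $7, $2

+0x12: 70 f9 ⇒ word 0xf970 (little)
  opcode bits[15:10]=0x3e: minus/RR
  [9:7] rd=2 = $2
  [6:4] rs=7 = $7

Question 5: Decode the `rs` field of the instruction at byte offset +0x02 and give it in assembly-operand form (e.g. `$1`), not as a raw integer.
@+02  little-endian(30 fa) = 0xfa30
  op=0xfa30>>10=0x3e ⇒ minus (RR)
  rd@[9:7]=0x4 ⇒ $4
  rs@[6:4]=0x3 ⇒ $3

$3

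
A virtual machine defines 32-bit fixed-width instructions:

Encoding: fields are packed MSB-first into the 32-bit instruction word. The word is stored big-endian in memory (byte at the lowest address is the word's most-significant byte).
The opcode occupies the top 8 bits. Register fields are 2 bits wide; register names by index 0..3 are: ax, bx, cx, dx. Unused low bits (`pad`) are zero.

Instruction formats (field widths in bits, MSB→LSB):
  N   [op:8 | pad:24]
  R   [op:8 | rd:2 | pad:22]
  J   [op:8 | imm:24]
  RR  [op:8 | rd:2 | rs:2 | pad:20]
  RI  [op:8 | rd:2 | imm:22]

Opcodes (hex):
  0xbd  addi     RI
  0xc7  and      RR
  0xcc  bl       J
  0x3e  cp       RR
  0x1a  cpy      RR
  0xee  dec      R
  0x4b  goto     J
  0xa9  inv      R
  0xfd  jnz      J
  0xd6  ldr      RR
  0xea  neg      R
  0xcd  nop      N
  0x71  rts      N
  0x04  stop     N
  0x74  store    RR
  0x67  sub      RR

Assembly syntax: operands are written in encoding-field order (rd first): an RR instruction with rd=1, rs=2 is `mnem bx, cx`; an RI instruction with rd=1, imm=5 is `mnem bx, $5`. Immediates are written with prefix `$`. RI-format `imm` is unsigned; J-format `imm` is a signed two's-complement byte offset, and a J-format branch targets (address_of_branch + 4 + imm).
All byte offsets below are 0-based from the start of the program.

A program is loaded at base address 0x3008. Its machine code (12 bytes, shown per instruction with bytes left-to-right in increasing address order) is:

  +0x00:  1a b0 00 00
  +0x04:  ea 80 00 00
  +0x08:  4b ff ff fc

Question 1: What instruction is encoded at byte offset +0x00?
cpy cx, dx

off 0x00: read 1a b0 00 00 as big → 0x1ab00000
  opcode bits[31:24]=0x1a: cpy/RR
  [23:22] rd=2 = cx
  [21:20] rs=3 = dx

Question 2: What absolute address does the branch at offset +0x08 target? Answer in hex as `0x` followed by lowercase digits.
0x3010

@+08  big-endian(4b ff ff fc) = 0x4bfffffc
  opcode bits[31:24]=0x4b: goto/J
  [23:0] imm=16777212 (s24→-4) = $-4
  target = base 0x3008 + off 0x08 + 4 + imm -4 = 0x3010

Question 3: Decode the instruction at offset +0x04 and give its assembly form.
neg cx

off 0x04: read ea 80 00 00 as big → 0xea800000
  opcode bits[31:24]=0xea: neg/R
  [23:22] rd=2 = cx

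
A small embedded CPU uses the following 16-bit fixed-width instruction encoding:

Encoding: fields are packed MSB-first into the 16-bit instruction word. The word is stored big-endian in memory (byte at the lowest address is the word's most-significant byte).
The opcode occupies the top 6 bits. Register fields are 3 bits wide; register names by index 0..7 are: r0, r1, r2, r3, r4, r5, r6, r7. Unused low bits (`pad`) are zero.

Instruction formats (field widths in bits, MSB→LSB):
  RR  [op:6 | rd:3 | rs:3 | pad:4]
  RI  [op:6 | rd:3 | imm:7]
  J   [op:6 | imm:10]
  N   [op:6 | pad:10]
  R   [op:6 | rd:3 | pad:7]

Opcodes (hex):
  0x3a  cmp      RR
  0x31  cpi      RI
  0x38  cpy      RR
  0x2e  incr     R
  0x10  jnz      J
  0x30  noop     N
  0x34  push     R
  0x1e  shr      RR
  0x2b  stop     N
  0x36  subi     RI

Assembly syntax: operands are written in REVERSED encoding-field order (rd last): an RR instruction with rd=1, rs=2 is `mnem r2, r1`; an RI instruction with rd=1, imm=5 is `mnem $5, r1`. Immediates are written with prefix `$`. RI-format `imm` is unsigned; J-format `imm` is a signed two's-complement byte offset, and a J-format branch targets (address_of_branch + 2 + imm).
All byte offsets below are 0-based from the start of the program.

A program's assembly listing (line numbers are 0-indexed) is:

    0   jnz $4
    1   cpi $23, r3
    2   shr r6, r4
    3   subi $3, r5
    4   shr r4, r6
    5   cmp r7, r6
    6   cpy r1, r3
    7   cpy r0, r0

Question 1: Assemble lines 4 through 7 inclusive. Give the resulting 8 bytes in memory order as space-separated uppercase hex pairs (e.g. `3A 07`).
7B 40 EB 70 E1 90 E0 00

line 4 (shr): pack op=0x1e:6|rd=6:3|rs=4:3|pad=0:4 = 0x7b40; big→ 7b 40
line 5 (cmp): pack op=0x3a:6|rd=6:3|rs=7:3|pad=0:4 = 0xeb70; big→ eb 70
line 6 (cpy): pack op=0x38:6|rd=3:3|rs=1:3|pad=0:4 = 0xe190; big→ e1 90
line 7 (cpy): pack op=0x38:6|rd=0:3|rs=0:3|pad=0:4 = 0xe000; big→ e0 00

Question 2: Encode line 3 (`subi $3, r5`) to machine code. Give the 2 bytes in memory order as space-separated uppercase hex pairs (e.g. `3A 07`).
line 3 (subi): pack op=0x36:6|rd=5:3|imm=3:7 = 0xda83; big→ da 83

DA 83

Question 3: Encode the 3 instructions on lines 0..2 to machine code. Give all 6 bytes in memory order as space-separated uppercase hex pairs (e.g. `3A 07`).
L0: jnz op=0x10:6|imm=4:10 ⇒ 0x4004 ⇒ big 40 04
L1: cpi op=0x31:6|rd=3:3|imm=23:7 ⇒ 0xc597 ⇒ big c5 97
L2: shr op=0x1e:6|rd=4:3|rs=6:3|pad=0:4 ⇒ 0x7a60 ⇒ big 7a 60

40 04 C5 97 7A 60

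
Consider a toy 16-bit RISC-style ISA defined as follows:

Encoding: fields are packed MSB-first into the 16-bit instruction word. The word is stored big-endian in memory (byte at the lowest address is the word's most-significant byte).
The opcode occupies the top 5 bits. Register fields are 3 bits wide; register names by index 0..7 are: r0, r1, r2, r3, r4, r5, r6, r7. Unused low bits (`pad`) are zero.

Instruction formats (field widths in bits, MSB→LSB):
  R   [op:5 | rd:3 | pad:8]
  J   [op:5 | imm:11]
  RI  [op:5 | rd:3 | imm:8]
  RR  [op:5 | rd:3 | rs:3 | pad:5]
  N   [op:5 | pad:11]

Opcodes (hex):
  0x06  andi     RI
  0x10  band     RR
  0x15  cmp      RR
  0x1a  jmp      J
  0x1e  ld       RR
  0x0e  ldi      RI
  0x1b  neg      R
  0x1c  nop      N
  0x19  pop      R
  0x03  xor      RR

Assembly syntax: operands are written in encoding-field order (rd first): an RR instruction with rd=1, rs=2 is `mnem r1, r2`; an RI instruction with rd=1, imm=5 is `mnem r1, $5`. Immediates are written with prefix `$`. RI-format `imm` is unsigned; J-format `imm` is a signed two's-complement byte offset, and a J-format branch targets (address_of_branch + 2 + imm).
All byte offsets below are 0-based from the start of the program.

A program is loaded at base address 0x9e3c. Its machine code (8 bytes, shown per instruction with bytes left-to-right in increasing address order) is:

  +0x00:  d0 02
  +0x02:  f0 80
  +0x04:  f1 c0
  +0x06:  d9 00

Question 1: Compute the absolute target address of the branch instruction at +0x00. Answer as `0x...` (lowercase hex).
+0x00: d0 02 ⇒ word 0xd002 (big)
  opcode bits[15:11]=0x1a: jmp/J
  imm@[10:0]=0x2 ⇒ $2
  target = base 0x9e3c + off 0x00 + 2 + imm 2 = 0x9e40

0x9e40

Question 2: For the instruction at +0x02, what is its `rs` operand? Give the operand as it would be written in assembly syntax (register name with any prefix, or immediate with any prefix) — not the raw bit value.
+0x02: f0 80 ⇒ word 0xf080 (big)
  op=0xf080>>11=0x1e ⇒ ld (RR)
  rd: (w>>8)&0x7=0x0 → r0
  rs: (w>>5)&0x7=0x4 → r4

r4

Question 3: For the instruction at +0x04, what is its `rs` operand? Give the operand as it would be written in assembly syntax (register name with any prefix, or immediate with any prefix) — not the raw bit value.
off 0x04: read f1 c0 as big → 0xf1c0
  top 5b → 0x1e → ld [RR]
  rd: (w>>8)&0x7=0x1 → r1
  rs: (w>>5)&0x7=0x6 → r6

r6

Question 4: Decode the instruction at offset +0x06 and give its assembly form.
neg r1

+0x06: d9 00 ⇒ word 0xd900 (big)
  opcode bits[15:11]=0x1b: neg/R
  rd: (w>>8)&0x7=0x1 → r1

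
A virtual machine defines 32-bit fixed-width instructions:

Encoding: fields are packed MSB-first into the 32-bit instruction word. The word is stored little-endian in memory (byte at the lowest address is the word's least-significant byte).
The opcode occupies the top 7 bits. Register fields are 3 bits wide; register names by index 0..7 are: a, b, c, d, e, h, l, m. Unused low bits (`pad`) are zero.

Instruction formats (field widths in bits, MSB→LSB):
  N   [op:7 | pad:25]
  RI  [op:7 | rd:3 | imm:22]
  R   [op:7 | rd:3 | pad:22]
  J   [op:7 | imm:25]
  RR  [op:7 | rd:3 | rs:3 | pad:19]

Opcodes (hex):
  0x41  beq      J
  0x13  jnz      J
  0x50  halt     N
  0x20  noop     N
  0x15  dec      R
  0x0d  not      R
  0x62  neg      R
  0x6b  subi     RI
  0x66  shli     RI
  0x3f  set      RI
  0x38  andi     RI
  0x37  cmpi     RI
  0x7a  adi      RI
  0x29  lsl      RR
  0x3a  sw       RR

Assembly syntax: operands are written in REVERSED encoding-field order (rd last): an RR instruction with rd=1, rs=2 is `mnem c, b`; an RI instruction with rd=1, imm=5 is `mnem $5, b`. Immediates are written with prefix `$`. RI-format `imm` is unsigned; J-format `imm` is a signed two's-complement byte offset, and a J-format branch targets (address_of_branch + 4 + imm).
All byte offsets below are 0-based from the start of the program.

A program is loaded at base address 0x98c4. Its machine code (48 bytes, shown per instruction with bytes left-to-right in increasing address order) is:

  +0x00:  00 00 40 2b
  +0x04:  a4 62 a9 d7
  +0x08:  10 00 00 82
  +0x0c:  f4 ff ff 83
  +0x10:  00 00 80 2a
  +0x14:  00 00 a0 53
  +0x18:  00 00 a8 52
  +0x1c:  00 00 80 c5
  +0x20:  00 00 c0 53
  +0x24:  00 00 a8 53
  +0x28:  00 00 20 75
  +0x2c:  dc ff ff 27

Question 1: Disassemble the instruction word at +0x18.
lsl h, c

+0x18: 00 00 a8 52 ⇒ word 0x52a80000 (little)
  op=0x52a80000>>25=0x29 ⇒ lsl (RR)
  rd@[24:22]=0x2 ⇒ c
  rs@[21:19]=0x5 ⇒ h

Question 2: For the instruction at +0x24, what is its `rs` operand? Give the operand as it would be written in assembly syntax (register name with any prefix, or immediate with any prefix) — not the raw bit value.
+0x24: 00 00 a8 53 ⇒ word 0x53a80000 (little)
  top 7b → 0x29 → lsl [RR]
  rd: (w>>22)&0x7=0x6 → l
  rs: (w>>19)&0x7=0x5 → h

h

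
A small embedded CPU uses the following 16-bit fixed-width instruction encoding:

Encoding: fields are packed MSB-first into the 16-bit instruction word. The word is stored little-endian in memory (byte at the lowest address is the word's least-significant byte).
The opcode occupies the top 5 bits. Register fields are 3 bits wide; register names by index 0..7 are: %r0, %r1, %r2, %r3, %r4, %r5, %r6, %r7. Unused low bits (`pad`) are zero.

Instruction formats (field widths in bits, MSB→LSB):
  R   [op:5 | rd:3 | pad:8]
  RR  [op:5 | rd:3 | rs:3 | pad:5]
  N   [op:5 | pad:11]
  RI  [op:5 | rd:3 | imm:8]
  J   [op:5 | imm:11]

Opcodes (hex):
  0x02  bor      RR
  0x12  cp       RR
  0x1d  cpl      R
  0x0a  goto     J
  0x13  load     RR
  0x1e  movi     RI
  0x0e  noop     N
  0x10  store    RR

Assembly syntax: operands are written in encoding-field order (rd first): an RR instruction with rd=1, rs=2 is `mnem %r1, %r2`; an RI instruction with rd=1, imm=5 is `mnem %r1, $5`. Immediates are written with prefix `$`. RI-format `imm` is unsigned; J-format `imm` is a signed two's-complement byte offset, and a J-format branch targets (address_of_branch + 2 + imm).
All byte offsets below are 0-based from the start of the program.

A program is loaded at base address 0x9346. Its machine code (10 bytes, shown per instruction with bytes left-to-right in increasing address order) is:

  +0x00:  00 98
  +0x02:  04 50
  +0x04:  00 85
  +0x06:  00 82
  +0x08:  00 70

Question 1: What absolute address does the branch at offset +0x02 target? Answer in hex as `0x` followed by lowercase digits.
[02] 04 50 → 0x5004
  top 5b → 0xa → goto [J]
  imm: (w>>0)&0x7ff=0x4 → $4
  target = base 0x9346 + off 0x02 + 2 + imm 4 = 0x934e

0x934e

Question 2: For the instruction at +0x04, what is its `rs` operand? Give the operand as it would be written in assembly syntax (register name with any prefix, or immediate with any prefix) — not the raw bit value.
[04] 00 85 → 0x8500
  op=0x8500>>11=0x10 ⇒ store (RR)
  rd: (w>>8)&0x7=0x5 → %r5
  rs: (w>>5)&0x7=0x0 → %r0

%r0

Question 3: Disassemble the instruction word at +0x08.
[08] 00 70 → 0x7000
  op=0x7000>>11=0xe ⇒ noop (N)

noop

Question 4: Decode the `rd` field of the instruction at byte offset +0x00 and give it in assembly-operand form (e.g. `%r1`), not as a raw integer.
[00] 00 98 → 0x9800
  top 5b → 0x13 → load [RR]
  [10:8] rd=0 = %r0
  [7:5] rs=0 = %r0

%r0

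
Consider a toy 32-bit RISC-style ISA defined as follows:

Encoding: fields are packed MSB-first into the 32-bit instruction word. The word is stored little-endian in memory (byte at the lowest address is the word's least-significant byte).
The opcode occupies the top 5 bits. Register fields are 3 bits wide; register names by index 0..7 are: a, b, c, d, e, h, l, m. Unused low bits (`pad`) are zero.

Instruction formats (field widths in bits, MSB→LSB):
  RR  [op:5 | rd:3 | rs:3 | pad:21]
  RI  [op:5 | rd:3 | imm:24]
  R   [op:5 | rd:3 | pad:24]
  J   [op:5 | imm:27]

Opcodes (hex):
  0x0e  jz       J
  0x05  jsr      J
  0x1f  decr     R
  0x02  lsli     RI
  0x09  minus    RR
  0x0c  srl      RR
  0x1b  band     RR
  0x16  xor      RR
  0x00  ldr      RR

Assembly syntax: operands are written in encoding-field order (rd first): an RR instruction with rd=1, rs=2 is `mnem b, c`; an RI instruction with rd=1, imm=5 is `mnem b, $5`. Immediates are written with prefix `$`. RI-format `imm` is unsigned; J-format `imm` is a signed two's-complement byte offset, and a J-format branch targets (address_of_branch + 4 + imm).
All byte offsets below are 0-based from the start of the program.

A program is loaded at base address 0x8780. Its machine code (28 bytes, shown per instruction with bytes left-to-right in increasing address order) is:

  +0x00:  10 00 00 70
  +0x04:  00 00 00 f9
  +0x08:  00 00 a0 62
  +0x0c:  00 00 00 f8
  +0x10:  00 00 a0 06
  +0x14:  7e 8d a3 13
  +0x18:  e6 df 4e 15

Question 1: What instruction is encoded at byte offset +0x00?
jz $16

@+00  little-endian(10 00 00 70) = 0x70000010
  opcode bits[31:27]=0xe: jz/J
  imm@[26:0]=0x10 ⇒ $16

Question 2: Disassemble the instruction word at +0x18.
lsli h, $5169126

[18] e6 df 4e 15 → 0x154edfe6
  opcode bits[31:27]=0x2: lsli/RI
  rd@[26:24]=0x5 ⇒ h
  imm@[23:0]=0x4edfe6 ⇒ $5169126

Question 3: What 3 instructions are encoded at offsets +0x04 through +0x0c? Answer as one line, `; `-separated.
decr b; srl c, h; decr a

[04] 00 00 00 f9 → 0xf9000000
  op=0xf9000000>>27=0x1f ⇒ decr (R)
  rd@[26:24]=0x1 ⇒ b
[08] 00 00 a0 62 → 0x62a00000
  op=0x62a00000>>27=0xc ⇒ srl (RR)
  rd@[26:24]=0x2 ⇒ c
  rs@[23:21]=0x5 ⇒ h
[0c] 00 00 00 f8 → 0xf8000000
  op=0xf8000000>>27=0x1f ⇒ decr (R)
  rd@[26:24]=0x0 ⇒ a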